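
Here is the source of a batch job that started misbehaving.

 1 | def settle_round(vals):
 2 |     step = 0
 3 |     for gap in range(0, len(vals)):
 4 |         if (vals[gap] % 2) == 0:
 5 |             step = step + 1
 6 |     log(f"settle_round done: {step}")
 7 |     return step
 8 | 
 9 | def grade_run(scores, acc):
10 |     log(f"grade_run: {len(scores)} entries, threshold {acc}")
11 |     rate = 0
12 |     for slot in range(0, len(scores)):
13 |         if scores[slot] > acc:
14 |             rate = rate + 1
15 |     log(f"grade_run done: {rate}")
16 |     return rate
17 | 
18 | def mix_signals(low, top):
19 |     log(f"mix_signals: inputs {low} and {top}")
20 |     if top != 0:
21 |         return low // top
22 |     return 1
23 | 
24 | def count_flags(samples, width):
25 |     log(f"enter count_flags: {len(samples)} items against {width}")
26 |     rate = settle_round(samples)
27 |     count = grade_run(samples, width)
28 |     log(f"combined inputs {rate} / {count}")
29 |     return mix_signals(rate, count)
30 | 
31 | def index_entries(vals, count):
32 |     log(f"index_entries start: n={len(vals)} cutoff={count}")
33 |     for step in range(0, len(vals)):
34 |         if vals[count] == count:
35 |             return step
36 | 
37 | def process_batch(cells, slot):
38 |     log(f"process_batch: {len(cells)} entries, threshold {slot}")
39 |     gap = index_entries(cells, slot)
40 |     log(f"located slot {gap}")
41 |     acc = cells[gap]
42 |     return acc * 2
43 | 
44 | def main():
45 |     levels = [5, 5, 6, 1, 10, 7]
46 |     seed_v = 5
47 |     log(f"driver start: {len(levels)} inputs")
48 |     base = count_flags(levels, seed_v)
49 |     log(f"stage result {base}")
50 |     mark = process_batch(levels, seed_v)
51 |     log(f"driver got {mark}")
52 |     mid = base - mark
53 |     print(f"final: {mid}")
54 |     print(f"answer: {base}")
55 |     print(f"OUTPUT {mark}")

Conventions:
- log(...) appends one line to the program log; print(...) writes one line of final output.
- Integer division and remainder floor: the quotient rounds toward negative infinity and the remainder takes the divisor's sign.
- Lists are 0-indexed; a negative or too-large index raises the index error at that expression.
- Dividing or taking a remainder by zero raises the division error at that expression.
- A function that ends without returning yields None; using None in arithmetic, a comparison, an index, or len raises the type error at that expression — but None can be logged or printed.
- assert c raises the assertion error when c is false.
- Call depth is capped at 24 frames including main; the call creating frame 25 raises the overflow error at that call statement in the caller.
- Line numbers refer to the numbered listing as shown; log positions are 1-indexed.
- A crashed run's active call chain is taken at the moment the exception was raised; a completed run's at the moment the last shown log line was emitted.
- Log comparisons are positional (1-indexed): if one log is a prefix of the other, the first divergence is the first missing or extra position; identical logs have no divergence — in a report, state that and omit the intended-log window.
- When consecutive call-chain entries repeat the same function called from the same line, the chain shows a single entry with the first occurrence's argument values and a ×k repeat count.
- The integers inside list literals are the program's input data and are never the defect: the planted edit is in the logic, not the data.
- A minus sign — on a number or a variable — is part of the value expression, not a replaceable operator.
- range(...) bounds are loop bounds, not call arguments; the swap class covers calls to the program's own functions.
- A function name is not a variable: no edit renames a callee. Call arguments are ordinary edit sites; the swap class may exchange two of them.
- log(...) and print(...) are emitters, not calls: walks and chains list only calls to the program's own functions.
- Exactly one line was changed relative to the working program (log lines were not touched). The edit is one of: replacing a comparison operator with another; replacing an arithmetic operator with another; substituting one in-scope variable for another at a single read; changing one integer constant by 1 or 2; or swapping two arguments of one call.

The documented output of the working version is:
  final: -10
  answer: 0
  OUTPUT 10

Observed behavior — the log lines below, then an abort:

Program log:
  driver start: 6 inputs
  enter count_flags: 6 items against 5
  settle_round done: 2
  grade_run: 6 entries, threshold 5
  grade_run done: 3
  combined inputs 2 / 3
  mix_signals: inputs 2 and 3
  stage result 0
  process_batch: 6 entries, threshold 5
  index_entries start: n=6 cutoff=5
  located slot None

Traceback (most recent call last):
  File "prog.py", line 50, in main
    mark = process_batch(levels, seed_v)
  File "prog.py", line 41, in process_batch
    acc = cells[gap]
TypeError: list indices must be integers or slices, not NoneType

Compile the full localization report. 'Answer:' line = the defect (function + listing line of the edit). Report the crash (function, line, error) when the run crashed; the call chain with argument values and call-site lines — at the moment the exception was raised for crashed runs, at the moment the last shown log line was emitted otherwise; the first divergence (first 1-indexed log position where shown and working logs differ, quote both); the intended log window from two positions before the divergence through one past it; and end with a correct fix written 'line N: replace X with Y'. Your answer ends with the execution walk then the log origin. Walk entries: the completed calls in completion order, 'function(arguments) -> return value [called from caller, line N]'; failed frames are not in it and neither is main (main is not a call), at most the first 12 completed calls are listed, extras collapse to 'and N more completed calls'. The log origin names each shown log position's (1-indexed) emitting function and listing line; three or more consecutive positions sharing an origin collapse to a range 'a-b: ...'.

Answer: the defect is in index_entries at line 34.
Key fact: The log first diverges at position 11: the faulty run prints 'located slot None' where the working version prints 'located slot 0'.
Crash: process_batch, line 41, TypeError.
Call chain: main -> process_batch([5, 5, 6, 1, 10, 7], 5) (called at line 50).
First divergence: position 11 — the shown line 'located slot None' should read 'located slot 0'.
Intended log window:
  9: process_batch: 6 entries, threshold 5
  10: index_entries start: n=6 cutoff=5
  11: located slot 0
  12: driver got 10
Execution walk:
  settle_round([5, 5, 6, 1, 10, 7]) -> 2  [called from count_flags, line 26]
  grade_run([5, 5, 6, 1, 10, 7], 5) -> 3  [called from count_flags, line 27]
  mix_signals(2, 3) -> 0  [called from count_flags, line 29]
  count_flags([5, 5, 6, 1, 10, 7], 5) -> 0  [called from main, line 48]
  index_entries([5, 5, 6, 1, 10, 7], 5) -> None  [called from process_batch, line 39]
Log origin:
  1 — main, line 47
  2 — count_flags, line 25
  3 — settle_round, line 6
  4 — grade_run, line 10
  5 — grade_run, line 15
  6 — count_flags, line 28
  7 — mix_signals, line 19
  8 — main, line 49
  9 — process_batch, line 38
  10 — index_entries, line 32
  11 — process_batch, line 40
A correct fix: line 34: replace `vals[count]` with `vals[step]`.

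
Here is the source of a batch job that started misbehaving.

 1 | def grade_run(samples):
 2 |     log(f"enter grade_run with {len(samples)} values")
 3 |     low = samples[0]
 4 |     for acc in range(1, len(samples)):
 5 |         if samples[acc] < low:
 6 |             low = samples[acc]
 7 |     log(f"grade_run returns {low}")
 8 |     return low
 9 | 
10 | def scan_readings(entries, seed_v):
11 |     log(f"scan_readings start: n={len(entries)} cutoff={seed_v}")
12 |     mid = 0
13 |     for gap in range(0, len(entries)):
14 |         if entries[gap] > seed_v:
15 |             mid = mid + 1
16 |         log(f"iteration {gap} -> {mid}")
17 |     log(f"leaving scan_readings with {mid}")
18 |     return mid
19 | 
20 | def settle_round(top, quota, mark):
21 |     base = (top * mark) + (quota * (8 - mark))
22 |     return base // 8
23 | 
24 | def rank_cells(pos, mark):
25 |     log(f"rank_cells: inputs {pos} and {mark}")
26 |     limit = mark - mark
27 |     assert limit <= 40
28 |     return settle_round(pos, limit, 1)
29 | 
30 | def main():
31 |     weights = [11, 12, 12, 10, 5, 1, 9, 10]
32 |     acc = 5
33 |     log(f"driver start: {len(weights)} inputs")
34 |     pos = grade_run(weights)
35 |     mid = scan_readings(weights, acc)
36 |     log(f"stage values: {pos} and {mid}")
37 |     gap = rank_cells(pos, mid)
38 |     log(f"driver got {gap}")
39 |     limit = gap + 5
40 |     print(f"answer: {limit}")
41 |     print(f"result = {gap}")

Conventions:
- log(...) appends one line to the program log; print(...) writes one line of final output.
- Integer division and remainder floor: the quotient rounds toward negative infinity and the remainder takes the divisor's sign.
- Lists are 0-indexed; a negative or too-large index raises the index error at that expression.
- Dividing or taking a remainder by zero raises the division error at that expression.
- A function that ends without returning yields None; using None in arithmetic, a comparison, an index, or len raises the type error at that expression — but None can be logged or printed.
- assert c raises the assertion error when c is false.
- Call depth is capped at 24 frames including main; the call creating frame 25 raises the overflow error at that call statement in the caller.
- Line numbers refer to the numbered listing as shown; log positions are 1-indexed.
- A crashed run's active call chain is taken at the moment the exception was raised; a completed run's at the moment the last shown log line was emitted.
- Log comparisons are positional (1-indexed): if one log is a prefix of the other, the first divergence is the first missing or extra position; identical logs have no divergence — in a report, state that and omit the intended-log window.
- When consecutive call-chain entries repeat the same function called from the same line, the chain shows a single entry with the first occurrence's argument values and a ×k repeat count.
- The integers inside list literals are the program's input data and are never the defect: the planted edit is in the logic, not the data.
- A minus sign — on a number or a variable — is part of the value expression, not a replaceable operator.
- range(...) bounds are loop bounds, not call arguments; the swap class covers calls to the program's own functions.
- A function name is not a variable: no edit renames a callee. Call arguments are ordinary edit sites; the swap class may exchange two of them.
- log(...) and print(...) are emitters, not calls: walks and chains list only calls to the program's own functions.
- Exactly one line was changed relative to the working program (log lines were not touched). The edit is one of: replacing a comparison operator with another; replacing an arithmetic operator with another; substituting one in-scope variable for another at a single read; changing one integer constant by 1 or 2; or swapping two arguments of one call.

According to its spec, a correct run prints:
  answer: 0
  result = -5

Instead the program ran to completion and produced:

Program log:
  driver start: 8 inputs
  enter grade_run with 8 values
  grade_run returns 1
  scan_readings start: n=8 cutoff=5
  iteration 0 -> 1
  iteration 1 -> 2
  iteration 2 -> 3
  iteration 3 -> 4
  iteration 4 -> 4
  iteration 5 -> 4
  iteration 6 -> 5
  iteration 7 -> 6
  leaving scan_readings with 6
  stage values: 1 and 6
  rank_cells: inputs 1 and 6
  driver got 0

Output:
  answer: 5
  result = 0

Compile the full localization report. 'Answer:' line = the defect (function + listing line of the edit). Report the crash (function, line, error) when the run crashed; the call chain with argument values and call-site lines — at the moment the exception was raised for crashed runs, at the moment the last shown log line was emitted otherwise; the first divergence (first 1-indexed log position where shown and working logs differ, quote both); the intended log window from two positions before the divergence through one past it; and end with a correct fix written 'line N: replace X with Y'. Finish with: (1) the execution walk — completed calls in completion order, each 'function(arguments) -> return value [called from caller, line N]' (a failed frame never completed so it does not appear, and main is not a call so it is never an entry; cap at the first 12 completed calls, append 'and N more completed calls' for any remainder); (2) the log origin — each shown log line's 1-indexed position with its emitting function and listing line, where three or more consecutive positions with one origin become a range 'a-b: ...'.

Answer: the defect is in rank_cells at line 26.
Key fact: The earliest visible damage is log position 16 — 'driver got 0' rather than the intended 'driver got -5'.
Call chain: main.
First divergence: position 16 — shown 'driver got 0', intended 'driver got -5'.
Intended log window:
  14: stage values: 1 and 6
  15: rank_cells: inputs 1 and 6
  16: driver got -5
Execution walk:
  grade_run([11, 12, 12, 10, 5, 1, 9, 10]) -> 1  [called from main, line 34]
  scan_readings([11, 12, 12, 10, 5, 1, 9, 10], 5) -> 6  [called from main, line 35]
  settle_round(1, 0, 1) -> 0  [called from rank_cells, line 28]
  rank_cells(1, 6) -> 0  [called from main, line 37]
Origin of each log line:
  1: logged in main at line 33
  2: logged in grade_run at line 2
  3: logged in grade_run at line 7
  4: logged in scan_readings at line 11
  5-12: logged in scan_readings at line 16
  13: logged in scan_readings at line 17
  14: logged in main at line 36
  15: logged in rank_cells at line 25
  16: logged in main at line 38
A correct fix: line 26: replace `mark - mark` with `pos - mark`.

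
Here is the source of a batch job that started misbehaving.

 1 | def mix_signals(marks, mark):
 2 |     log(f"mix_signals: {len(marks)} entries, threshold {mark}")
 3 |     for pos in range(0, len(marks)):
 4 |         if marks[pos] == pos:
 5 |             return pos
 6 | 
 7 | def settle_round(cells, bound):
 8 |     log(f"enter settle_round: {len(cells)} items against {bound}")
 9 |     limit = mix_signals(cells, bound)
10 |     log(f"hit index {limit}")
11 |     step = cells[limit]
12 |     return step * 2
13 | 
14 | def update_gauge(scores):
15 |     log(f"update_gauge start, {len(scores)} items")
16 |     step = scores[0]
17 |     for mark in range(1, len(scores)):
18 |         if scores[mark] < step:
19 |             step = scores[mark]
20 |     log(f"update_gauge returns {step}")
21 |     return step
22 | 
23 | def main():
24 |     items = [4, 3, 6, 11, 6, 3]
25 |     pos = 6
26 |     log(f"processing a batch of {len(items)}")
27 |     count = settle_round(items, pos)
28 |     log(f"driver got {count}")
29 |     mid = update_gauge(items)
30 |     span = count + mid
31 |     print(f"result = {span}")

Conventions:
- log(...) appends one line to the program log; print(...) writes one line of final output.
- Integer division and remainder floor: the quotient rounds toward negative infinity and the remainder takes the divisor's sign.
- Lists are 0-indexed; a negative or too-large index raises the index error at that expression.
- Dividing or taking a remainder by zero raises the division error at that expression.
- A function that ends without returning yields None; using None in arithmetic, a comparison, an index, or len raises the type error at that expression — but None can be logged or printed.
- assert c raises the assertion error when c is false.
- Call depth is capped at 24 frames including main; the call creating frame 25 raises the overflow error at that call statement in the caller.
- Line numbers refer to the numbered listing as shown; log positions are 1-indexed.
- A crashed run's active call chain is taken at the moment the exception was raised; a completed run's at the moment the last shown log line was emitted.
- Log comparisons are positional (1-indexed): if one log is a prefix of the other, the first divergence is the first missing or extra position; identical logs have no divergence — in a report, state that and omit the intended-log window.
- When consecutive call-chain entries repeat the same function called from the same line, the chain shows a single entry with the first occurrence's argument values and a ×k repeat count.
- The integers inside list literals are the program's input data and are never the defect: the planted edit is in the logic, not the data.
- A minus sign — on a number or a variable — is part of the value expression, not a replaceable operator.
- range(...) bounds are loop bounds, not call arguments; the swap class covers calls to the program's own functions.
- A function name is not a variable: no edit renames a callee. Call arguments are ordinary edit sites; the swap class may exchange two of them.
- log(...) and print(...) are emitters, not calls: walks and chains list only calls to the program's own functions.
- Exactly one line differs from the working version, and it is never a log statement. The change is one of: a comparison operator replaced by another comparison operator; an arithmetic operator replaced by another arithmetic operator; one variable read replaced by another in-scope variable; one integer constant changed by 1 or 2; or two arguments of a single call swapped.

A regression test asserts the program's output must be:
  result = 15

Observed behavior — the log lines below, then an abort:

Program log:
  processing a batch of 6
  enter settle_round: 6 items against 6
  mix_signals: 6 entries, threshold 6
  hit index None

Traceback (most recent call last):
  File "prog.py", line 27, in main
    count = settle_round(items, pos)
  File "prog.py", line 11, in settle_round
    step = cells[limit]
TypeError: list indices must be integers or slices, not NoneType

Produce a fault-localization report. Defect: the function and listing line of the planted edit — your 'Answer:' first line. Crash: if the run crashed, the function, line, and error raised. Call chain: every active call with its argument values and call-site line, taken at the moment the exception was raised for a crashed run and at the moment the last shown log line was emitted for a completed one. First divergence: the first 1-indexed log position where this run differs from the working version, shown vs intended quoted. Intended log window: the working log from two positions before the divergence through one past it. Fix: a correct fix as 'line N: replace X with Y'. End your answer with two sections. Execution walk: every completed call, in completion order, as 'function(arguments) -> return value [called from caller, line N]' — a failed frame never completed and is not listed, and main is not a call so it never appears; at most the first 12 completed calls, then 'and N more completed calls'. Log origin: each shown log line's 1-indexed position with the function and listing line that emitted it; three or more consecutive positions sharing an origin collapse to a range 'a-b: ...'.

Answer: the defect is in mix_signals at line 4.
The tell: Position 4 is the first bad log line: 'hit index None' should read 'hit index 2'.
Crash: settle_round, line 11, TypeError.
Call chain: main -> settle_round([4, 3, 6, 11, 6, 3], 6) (called at line 27).
First divergence: position 4 — the shown line 'hit index None' should read 'hit index 2'.
Intended log window:
  2: enter settle_round: 6 items against 6
  3: mix_signals: 6 entries, threshold 6
  4: hit index 2
  5: driver got 12
Execution walk:
  mix_signals([4, 3, 6, 11, 6, 3], 6) -> None  [called from settle_round, line 9]
Log origins:
  1: from main, line 26
  2: from settle_round, line 8
  3: from mix_signals, line 2
  4: from settle_round, line 10
A correct fix: line 4: replace `marks[pos] == pos` with `marks[pos] == mark`.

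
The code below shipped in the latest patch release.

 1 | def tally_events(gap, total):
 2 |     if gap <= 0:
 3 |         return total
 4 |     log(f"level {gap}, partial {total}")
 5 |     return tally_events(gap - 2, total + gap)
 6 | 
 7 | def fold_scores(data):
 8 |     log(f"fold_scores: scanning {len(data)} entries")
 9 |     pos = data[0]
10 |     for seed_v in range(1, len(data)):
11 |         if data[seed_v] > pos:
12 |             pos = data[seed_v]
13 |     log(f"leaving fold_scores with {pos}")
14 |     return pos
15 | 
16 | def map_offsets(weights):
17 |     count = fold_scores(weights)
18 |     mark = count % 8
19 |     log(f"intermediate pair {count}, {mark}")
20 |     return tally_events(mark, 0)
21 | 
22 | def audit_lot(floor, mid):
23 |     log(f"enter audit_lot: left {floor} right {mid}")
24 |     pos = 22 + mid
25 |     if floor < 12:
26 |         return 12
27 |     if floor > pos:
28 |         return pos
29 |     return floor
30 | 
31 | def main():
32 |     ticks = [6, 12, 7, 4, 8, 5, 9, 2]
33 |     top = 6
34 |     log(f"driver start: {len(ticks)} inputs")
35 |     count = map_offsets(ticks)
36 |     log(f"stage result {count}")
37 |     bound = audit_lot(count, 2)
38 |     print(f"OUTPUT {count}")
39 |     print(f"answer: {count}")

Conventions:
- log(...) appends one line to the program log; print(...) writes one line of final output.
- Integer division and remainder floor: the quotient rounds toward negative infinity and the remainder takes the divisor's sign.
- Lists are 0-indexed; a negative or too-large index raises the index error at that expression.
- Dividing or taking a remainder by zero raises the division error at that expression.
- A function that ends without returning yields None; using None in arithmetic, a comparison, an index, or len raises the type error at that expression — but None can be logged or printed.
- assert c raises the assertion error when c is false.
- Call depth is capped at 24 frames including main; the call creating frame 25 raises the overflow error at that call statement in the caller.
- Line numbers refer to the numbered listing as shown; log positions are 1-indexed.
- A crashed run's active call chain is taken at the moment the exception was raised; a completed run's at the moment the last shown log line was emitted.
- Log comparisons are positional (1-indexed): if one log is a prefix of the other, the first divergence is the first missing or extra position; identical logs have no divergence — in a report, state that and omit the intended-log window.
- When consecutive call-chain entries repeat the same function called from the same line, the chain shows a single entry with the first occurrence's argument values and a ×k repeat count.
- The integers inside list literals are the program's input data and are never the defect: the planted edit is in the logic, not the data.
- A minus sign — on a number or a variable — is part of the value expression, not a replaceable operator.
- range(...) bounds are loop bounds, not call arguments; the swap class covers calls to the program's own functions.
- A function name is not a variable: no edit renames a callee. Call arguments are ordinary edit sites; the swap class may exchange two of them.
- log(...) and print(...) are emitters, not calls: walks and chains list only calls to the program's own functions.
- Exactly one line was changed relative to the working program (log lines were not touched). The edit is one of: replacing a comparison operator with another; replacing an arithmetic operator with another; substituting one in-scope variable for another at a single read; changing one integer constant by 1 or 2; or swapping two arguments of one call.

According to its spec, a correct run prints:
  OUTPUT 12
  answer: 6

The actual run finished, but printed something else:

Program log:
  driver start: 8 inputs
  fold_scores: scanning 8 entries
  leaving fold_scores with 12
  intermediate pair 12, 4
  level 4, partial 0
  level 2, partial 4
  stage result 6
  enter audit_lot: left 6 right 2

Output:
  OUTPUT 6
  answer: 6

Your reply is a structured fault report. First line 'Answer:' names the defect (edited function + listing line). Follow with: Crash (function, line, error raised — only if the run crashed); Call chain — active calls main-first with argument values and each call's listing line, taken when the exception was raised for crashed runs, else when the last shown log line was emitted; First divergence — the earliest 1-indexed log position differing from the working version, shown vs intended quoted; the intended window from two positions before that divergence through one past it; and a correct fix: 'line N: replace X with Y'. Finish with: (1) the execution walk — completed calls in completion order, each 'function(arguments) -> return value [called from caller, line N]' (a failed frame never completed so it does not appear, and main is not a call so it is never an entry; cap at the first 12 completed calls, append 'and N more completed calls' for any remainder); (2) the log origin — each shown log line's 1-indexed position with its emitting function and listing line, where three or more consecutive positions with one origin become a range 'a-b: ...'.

Answer: the defect is in main at line 38.
Key fact: No log line changed; the fault shows up purely in the output.
Call chain: main -> audit_lot(6, 2) (called at line 37).
First divergence: there is none — every log position agrees.
Execution walk:
  fold_scores([6, 12, 7, 4, 8, 5, 9, 2]) -> 12  [called from map_offsets, line 17]
  tally_events(0, 6) -> 6  [called from tally_events, line 5]
  tally_events(2, 4) -> 6  [called from tally_events, line 5]
  tally_events(4, 0) -> 6  [called from map_offsets, line 20]
  map_offsets([6, 12, 7, 4, 8, 5, 9, 2]) -> 6  [called from main, line 35]
  audit_lot(6, 2) -> 12  [called from main, line 37]
Origin of each log line:
  1: logged in main at line 34
  2: logged in fold_scores at line 8
  3: logged in fold_scores at line 13
  4: logged in map_offsets at line 19
  5: logged in tally_events at line 4
  6: logged in tally_events at line 4
  7: logged in main at line 36
  8: logged in audit_lot at line 23
A correct fix: line 38: replace `count` with `bound`.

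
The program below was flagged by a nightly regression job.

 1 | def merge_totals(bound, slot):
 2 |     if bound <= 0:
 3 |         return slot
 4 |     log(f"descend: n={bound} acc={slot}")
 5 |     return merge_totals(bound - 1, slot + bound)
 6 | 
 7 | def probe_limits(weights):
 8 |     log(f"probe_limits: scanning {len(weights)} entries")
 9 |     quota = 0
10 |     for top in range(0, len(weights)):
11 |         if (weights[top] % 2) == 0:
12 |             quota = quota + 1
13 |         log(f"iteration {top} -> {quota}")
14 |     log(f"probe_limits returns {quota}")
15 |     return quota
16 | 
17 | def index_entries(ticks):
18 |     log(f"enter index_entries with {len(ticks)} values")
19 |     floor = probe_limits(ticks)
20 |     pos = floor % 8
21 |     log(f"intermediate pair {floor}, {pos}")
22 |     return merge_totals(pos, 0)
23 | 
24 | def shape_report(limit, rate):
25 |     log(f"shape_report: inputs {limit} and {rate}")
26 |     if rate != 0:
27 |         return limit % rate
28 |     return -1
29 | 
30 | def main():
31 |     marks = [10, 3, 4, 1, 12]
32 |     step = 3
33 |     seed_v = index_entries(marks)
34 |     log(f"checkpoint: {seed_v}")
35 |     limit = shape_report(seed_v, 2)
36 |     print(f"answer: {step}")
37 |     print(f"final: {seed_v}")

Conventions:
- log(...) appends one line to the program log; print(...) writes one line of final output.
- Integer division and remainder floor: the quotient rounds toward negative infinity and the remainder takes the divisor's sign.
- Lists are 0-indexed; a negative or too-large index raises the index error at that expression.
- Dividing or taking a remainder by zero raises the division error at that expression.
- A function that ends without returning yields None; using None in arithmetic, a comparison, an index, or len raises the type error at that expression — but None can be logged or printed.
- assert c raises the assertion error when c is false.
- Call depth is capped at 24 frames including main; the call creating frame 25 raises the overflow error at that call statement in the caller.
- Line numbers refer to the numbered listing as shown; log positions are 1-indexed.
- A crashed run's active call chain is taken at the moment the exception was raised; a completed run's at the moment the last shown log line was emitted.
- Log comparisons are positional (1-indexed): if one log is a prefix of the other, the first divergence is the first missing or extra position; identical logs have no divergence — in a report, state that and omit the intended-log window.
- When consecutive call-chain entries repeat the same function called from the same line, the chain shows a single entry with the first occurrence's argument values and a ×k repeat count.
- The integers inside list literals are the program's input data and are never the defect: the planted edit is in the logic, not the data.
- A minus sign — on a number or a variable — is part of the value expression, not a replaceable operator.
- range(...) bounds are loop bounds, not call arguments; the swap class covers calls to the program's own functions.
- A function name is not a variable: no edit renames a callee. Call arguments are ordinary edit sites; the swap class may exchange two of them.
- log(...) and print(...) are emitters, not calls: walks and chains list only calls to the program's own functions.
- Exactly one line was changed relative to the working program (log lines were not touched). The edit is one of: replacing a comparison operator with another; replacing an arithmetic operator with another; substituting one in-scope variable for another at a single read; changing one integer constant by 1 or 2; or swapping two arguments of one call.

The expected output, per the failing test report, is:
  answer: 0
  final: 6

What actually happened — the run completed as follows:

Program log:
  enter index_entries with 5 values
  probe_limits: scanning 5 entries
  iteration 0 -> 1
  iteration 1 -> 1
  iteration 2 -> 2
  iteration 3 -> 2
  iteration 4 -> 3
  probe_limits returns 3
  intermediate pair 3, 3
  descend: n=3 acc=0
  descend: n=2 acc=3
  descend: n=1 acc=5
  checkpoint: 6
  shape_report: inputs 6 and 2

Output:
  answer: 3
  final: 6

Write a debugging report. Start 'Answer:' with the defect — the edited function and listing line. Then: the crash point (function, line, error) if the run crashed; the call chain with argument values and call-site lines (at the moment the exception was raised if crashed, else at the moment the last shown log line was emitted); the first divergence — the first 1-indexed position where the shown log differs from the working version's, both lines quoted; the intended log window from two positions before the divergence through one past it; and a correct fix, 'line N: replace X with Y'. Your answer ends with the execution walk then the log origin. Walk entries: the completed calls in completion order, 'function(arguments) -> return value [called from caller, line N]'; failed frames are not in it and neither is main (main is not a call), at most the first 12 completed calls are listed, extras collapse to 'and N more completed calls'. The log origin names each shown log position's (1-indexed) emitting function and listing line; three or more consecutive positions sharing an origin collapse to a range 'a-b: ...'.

Answer: the defect is in main at line 36.
Core observation: Log streams are identical — the defect surfaces only in the printed output.
Call chain: main -> shape_report(6, 2) (called at line 35).
First divergence: there is none — every log position agrees.
Execution walk:
  probe_limits([10, 3, 4, 1, 12]) -> 3  [called from index_entries, line 19]
  merge_totals(0, 6) -> 6  [called from merge_totals, line 5]
  merge_totals(1, 5) -> 6  [called from merge_totals, line 5]
  merge_totals(2, 3) -> 6  [called from merge_totals, line 5]
  merge_totals(3, 0) -> 6  [called from index_entries, line 22]
  index_entries([10, 3, 4, 1, 12]) -> 6  [called from main, line 33]
  shape_report(6, 2) -> 0  [called from main, line 35]
Log line origins:
  1 — index_entries, line 18
  2 — probe_limits, line 8
  3-7 — probe_limits, line 13
  8 — probe_limits, line 14
  9 — index_entries, line 21
  10-12 — merge_totals, line 4
  13 — main, line 34
  14 — shape_report, line 25
A correct fix: line 36: replace `step` with `limit`.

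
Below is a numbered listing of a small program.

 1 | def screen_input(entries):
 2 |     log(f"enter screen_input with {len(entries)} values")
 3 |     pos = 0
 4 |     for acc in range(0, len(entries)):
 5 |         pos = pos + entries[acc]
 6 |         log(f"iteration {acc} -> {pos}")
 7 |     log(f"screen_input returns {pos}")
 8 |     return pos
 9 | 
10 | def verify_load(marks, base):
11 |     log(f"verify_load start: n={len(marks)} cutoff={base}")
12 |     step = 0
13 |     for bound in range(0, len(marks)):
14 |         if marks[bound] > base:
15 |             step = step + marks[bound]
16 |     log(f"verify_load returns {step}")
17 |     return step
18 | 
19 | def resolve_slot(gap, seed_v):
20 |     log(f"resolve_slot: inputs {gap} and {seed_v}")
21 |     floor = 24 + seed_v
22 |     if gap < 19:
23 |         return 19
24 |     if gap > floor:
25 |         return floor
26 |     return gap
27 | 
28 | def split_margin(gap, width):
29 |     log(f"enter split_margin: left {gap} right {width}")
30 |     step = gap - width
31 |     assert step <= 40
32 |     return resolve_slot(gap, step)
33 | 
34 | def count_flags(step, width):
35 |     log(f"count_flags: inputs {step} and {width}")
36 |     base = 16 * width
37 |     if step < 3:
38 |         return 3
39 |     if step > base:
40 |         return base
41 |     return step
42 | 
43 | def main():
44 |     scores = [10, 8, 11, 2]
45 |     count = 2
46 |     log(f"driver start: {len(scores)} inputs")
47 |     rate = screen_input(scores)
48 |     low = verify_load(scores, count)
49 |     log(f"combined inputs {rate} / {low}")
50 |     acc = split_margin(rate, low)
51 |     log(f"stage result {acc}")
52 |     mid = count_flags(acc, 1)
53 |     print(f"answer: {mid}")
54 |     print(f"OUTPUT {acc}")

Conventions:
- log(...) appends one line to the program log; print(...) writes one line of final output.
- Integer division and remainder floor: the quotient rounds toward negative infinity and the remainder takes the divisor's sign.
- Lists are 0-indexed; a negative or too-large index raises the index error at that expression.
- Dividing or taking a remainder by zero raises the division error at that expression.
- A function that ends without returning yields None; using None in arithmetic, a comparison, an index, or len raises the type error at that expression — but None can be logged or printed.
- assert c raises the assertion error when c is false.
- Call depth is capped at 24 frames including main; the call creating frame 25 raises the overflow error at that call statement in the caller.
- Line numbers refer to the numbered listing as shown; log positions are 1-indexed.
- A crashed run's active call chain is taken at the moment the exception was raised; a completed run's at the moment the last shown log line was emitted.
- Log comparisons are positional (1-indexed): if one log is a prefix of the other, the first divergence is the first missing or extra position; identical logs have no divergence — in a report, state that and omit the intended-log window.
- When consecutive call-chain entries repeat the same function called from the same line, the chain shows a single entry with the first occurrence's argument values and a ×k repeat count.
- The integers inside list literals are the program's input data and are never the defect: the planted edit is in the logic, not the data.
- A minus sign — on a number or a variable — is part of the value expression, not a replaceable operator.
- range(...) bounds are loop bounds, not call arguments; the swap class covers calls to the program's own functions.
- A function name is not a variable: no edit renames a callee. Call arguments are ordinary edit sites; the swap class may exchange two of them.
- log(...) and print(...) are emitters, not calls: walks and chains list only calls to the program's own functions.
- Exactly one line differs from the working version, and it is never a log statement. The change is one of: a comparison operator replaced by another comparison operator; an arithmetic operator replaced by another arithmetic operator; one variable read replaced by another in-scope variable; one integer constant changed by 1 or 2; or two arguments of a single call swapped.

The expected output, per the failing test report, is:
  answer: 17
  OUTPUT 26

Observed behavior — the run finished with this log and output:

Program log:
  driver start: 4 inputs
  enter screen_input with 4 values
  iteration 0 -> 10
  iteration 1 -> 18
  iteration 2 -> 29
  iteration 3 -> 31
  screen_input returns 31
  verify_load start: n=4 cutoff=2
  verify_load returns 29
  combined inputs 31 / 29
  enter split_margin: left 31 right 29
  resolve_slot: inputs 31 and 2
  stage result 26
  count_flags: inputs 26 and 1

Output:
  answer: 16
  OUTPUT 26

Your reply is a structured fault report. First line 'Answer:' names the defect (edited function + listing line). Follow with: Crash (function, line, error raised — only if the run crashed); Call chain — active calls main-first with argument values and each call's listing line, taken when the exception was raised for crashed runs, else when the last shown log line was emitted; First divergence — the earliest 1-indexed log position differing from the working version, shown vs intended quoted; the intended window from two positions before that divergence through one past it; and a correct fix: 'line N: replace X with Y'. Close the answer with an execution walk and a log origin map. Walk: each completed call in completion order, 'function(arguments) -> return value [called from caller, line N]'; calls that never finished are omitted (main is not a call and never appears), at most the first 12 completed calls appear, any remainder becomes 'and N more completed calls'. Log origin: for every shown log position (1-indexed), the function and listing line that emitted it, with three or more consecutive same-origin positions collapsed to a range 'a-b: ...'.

Answer: the defect is in count_flags at line 36.
Core observation: No log line changed; the fault shows up purely in the output.
Call chain: main -> count_flags(26, 1) (called at line 52).
First divergence: none; the two logs match at every position.
Execution walk:
  screen_input([10, 8, 11, 2]) -> 31  [called from main, line 47]
  verify_load([10, 8, 11, 2], 2) -> 29  [called from main, line 48]
  resolve_slot(31, 2) -> 26  [called from split_margin, line 32]
  split_margin(31, 29) -> 26  [called from main, line 50]
  count_flags(26, 1) -> 16  [called from main, line 52]
Log origin:
  1: emitted by main (line 46)
  2: emitted by screen_input (line 2)
  3-6: emitted by screen_input (line 6)
  7: emitted by screen_input (line 7)
  8: emitted by verify_load (line 11)
  9: emitted by verify_load (line 16)
  10: emitted by main (line 49)
  11: emitted by split_margin (line 29)
  12: emitted by resolve_slot (line 20)
  13: emitted by main (line 51)
  14: emitted by count_flags (line 35)
A correct fix: line 36: replace `*` with `+`.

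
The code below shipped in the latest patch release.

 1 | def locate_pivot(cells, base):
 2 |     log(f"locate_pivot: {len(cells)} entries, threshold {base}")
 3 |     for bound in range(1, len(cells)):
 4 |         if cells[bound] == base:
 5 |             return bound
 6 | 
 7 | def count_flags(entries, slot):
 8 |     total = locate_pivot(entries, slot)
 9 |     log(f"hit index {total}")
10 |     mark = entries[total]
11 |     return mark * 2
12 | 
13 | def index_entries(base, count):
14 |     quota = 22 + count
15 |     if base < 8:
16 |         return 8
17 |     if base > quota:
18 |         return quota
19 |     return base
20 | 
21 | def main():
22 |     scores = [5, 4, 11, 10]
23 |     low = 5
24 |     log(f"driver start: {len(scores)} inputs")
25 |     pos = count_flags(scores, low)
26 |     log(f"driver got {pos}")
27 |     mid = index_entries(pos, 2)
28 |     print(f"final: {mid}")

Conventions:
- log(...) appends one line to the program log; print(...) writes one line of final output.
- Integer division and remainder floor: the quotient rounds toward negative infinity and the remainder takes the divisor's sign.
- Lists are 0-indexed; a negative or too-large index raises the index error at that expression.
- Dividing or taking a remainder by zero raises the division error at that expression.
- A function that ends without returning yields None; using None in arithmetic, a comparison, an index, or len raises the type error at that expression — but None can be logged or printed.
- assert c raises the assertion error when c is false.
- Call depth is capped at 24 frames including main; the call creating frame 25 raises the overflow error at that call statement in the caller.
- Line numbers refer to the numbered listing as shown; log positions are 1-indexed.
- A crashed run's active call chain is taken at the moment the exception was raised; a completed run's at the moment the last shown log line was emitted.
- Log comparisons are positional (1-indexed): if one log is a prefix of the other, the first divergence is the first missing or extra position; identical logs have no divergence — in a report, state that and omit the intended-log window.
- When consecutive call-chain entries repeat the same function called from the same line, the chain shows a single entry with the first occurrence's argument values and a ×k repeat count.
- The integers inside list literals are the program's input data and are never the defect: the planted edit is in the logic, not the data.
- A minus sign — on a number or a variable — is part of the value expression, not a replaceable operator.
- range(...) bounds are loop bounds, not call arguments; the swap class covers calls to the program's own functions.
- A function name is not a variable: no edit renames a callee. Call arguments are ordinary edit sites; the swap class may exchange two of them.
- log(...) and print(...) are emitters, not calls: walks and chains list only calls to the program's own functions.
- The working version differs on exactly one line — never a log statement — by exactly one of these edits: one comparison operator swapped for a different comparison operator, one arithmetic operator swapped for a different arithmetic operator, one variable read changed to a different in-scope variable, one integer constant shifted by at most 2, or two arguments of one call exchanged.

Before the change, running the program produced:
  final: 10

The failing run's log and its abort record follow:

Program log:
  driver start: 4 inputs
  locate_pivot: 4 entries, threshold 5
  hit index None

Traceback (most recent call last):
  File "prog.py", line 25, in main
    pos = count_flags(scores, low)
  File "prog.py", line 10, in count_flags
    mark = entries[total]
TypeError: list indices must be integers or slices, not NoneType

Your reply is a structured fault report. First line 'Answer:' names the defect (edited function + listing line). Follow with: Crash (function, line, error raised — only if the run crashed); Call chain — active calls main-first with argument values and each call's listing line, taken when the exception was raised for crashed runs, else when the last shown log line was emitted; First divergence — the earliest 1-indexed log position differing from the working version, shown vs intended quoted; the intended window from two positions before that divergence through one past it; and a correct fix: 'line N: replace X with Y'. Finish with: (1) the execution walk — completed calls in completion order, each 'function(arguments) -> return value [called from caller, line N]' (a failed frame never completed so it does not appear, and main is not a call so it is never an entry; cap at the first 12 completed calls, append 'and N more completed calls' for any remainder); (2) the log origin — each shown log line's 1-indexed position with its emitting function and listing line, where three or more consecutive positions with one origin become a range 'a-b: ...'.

Answer: the defect is in locate_pivot at line 3.
Key observation: At log position 3 the runs split — shown 'hit index None', but the working version logs 'hit index 0'.
Crash: count_flags, line 10, TypeError.
Call chain: main -> count_flags([5, 4, 11, 10], 5) (called at line 25).
First divergence: position 3 — shown 'hit index None', intended 'hit index 0'.
Intended log window:
  1: driver start: 4 inputs
  2: locate_pivot: 4 entries, threshold 5
  3: hit index 0
  4: driver got 10
Execution walk:
  locate_pivot([5, 4, 11, 10], 5) -> None  [called from count_flags, line 8]
Origin of each log line:
  1: logged in main at line 24
  2: logged in locate_pivot at line 2
  3: logged in count_flags at line 9
A correct fix: line 3: replace `1` with `0`.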